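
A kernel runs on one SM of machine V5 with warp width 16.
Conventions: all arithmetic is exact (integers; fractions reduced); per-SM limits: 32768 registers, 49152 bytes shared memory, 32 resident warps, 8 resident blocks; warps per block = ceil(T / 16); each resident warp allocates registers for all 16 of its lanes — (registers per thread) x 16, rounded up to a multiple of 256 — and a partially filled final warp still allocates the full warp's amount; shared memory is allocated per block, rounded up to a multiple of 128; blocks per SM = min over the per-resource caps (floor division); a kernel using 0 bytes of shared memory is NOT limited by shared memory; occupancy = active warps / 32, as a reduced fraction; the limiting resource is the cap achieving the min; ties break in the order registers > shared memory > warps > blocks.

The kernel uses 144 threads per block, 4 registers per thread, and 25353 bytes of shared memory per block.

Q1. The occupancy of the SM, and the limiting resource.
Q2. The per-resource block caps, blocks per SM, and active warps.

Answer: occupancy 9/32, limited by shared memory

registers: 14 blocks
shared memory: 1 block
warps: 3 blocks
blocks: 8 blocks

Answer: 1 block, 9 active warps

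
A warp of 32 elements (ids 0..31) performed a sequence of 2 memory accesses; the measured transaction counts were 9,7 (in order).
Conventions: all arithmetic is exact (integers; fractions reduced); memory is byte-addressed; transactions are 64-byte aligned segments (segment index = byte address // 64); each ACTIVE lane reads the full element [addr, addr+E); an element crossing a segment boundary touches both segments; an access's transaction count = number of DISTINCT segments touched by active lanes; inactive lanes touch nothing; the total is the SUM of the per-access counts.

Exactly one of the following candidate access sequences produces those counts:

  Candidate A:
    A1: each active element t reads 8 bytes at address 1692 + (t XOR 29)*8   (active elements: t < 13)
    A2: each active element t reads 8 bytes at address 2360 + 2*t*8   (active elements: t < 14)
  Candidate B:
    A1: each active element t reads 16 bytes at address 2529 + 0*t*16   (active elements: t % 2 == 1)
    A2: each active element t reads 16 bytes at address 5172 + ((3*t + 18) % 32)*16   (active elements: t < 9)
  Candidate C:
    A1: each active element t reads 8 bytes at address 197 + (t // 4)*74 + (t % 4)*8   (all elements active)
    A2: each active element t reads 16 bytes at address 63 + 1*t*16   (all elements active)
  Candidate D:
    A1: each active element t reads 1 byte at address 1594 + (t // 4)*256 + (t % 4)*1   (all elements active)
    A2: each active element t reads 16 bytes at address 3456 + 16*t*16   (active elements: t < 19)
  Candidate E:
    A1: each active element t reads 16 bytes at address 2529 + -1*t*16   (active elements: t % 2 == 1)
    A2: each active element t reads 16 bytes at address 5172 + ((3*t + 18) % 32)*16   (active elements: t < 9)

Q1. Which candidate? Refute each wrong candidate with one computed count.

A: A1 gives 3 transactions, not 9
B: A1 gives 1 transaction, not 9
C: A2 gives 9 transactions, not 7
D: A1 gives 8 transactions, not 9
E: all counts match (9,7)

Answer: E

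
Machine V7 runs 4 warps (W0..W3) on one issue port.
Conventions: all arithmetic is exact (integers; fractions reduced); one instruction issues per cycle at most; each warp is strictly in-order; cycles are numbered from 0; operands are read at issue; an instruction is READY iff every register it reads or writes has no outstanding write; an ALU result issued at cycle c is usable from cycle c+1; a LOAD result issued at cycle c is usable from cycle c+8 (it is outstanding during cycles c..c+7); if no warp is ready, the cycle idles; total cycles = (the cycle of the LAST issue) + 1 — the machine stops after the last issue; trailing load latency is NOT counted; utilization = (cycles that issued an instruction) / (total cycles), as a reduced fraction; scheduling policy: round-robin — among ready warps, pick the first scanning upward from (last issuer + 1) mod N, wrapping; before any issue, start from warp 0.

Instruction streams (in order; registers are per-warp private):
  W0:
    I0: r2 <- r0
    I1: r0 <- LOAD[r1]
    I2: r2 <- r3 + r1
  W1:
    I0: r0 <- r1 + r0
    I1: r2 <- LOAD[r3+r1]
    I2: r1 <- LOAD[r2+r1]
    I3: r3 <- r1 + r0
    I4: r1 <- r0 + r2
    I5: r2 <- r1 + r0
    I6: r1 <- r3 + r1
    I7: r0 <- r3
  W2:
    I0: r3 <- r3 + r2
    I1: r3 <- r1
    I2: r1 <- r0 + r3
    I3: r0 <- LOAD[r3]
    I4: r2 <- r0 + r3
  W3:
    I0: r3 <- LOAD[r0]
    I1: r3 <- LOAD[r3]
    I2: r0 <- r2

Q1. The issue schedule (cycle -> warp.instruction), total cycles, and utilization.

cycle 0: W0.I0
cycle 1: W1.I0
cycle 2: W2.I0
cycle 3: W3.I0
cycle 4: W0.I1
cycle 5: W1.I1
cycle 6: W2.I1
cycle 7: W0.I2
cycle 8: W2.I2
cycle 9: W2.I3
cycle 10: idle
cycle 11: W3.I1
cycle 12: W3.I2
cycle 13: W1.I2
cycle 14: idle
cycle 15: idle
cycle 16: idle
cycle 17: W2.I4
cycle 18: idle
cycle 19: idle
cycle 20: idle
cycle 21: W1.I3
cycle 22: W1.I4
cycle 23: W1.I5
cycle 24: W1.I6
cycle 25: W1.I7

Answer: 26 cycles, utilization 19/26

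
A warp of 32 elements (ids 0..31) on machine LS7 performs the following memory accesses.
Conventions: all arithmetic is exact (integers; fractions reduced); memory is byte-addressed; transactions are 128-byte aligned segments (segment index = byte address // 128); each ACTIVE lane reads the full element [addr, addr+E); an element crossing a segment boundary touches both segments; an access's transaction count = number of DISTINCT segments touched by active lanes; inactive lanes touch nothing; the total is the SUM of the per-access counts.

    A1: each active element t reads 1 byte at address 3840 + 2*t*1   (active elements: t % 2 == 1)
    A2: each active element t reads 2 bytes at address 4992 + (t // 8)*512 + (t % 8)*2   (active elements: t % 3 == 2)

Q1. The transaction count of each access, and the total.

A1: 1 transaction
A2: 4 transactions

Answer: 1,4; total 5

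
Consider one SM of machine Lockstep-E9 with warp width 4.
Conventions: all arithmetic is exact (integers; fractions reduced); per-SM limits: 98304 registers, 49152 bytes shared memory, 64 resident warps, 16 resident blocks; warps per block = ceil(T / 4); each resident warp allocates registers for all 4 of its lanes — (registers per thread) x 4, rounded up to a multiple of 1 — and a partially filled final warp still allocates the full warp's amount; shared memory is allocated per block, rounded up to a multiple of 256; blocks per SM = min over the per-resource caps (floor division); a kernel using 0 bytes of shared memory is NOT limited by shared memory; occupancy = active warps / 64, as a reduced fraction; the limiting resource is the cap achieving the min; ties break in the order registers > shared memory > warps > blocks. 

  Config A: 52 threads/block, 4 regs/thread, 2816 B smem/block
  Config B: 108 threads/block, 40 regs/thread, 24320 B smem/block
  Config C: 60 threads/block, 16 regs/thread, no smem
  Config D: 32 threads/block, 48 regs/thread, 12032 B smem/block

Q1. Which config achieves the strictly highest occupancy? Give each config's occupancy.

occupancies: A 13/16, B 27/32, C 15/16, D 1/2

Answer: C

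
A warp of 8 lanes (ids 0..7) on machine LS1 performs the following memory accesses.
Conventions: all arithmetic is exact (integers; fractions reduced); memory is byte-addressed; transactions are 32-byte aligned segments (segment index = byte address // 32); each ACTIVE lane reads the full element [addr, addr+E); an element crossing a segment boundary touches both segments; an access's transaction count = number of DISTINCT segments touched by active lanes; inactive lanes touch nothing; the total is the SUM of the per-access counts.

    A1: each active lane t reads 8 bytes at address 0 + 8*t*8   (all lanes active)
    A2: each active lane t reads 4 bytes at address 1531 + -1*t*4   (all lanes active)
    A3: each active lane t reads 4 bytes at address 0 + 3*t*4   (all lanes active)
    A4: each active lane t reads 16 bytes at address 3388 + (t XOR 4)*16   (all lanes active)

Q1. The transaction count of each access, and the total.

A1: 8 transactions
A2: 2 transactions
A3: 3 transactions
A4: 5 transactions

Answer: 8,2,3,5; total 18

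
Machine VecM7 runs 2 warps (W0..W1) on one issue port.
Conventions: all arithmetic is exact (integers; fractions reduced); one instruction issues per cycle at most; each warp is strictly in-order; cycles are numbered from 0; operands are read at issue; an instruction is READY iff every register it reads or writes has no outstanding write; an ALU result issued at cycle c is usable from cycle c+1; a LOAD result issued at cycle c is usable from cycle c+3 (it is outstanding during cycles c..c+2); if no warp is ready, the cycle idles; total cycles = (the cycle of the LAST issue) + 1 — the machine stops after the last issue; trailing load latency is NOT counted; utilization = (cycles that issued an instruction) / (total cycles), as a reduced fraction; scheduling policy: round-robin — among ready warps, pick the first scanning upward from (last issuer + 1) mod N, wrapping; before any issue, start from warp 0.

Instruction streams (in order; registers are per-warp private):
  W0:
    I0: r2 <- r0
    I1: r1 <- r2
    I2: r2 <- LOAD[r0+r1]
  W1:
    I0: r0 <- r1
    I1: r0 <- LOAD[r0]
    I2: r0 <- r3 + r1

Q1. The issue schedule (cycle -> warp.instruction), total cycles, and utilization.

cycle 0: W0.I0
cycle 1: W1.I0
cycle 2: W0.I1
cycle 3: W1.I1
cycle 4: W0.I2
cycle 5: idle
cycle 6: W1.I2

Answer: 7 cycles, utilization 6/7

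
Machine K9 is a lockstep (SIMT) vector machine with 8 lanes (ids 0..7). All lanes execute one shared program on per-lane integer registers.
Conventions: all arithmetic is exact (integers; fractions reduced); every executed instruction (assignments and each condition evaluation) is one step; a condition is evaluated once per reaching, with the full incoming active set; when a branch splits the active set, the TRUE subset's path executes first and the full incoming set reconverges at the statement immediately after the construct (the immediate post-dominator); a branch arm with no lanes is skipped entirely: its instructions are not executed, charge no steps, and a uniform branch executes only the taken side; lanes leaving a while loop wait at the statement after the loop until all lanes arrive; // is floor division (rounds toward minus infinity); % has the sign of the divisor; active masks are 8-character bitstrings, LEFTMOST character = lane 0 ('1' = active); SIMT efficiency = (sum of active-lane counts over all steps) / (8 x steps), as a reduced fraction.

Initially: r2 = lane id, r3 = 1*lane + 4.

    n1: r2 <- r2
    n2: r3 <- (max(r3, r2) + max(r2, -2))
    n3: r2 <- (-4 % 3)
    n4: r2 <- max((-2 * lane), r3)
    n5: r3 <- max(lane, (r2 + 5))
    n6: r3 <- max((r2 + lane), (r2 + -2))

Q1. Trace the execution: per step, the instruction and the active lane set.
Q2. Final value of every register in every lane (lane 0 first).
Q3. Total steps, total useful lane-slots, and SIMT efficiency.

step 0: r2 <- r2                     11111111
step 1: r3 <- (max(r3, r2) + max(r2, -2)) 11111111
step 2: r2 <- (-4 % 3)               11111111
step 3: r2 <- max((-2 * lane), r3)   11111111
step 4: r3 <- max(lane, (r2 + 5))    11111111
step 5: r3 <- max((r2 + lane), (r2 + -2)) 11111111

Answer: 6 steps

r2: 4,6,8,10,12,14,16,18
r3: 4,7,10,13,16,19,22,25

steps = 6; useful = 48; efficiency = 48/48 = 1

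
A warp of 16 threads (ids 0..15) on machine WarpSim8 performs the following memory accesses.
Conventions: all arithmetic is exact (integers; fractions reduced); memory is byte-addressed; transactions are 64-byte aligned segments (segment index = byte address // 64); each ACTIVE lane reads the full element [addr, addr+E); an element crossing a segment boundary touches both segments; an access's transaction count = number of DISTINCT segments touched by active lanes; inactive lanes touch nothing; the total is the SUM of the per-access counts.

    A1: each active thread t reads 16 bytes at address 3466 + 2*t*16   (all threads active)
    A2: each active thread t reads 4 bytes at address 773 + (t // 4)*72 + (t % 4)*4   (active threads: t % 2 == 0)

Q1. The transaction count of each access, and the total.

A1: 8 transactions
A2: 4 transactions

Answer: 8,4; total 12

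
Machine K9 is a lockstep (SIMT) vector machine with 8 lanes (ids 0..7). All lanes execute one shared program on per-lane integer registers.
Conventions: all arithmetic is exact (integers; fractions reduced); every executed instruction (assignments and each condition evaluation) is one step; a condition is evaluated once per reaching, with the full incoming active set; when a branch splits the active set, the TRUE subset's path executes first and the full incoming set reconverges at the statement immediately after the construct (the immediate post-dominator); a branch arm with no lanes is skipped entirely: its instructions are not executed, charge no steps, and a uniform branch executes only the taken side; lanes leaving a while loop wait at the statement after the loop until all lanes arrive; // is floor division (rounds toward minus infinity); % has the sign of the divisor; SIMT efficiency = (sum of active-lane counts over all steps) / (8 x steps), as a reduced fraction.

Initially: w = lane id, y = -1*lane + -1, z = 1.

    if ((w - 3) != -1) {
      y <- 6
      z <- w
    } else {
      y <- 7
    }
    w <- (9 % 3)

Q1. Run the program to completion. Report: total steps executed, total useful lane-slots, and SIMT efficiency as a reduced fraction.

Answer: 5 steps, 31 useful, 31/40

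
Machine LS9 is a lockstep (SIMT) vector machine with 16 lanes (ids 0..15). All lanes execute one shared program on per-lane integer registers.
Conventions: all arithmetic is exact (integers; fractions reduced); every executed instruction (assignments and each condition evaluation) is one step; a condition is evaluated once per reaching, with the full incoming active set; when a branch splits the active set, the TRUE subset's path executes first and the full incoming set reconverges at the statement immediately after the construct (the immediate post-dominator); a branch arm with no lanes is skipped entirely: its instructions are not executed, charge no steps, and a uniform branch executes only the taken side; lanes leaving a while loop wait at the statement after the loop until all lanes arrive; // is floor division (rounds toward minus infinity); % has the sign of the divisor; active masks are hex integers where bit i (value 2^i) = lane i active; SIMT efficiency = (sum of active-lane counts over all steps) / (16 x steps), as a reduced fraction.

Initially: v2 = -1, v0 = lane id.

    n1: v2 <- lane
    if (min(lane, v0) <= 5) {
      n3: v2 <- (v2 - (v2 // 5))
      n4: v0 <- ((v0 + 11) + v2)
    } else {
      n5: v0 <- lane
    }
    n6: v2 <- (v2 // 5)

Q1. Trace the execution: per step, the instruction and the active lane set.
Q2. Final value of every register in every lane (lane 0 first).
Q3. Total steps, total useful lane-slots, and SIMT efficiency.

step 0: v2 <- lane                   0xffff
step 1: eval (min(lane, v0) <= 5)    0xffff
step 2: v2 <- (v2 - (v2 // 5))       0x003f
step 3: v0 <- ((v0 + 11) + v2)       0x003f
step 4: v0 <- lane                   0xffc0
step 5: v2 <- (v2 // 5)              0xffff

Answer: 6 steps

v2: 0,0,0,0,0,0,1,1,1,1,2,2,2,2,2,3
v0: 11,13,15,17,19,20,6,7,8,9,10,11,12,13,14,15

steps = 6; useful = 70; efficiency = 70/96 = 35/48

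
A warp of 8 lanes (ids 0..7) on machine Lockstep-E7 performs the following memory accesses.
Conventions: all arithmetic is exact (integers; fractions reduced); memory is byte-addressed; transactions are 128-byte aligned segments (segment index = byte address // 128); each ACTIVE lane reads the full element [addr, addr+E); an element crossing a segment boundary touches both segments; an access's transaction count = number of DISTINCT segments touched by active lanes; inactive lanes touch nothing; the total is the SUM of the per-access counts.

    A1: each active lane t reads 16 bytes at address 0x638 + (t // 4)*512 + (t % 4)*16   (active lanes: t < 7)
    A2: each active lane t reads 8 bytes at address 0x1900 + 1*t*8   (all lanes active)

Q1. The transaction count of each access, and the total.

A1: 2 transactions
A2: 1 transaction

Answer: 2,1; total 3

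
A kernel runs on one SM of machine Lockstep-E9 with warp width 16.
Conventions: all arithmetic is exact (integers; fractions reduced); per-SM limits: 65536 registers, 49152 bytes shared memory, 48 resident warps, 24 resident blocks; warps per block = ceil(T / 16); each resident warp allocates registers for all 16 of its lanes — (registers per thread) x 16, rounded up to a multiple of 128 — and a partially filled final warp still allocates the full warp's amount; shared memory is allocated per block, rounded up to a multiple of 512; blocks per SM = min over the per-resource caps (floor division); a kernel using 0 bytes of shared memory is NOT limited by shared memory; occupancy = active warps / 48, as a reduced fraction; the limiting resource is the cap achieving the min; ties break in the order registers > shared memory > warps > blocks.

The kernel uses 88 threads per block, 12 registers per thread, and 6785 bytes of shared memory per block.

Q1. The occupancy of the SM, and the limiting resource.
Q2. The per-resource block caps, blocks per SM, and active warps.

Answer: occupancy 3/4, limited by shared memory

registers: 42 blocks
shared memory: 6 blocks
warps: 8 blocks
blocks: 24 blocks

Answer: 6 blocks, 36 active warps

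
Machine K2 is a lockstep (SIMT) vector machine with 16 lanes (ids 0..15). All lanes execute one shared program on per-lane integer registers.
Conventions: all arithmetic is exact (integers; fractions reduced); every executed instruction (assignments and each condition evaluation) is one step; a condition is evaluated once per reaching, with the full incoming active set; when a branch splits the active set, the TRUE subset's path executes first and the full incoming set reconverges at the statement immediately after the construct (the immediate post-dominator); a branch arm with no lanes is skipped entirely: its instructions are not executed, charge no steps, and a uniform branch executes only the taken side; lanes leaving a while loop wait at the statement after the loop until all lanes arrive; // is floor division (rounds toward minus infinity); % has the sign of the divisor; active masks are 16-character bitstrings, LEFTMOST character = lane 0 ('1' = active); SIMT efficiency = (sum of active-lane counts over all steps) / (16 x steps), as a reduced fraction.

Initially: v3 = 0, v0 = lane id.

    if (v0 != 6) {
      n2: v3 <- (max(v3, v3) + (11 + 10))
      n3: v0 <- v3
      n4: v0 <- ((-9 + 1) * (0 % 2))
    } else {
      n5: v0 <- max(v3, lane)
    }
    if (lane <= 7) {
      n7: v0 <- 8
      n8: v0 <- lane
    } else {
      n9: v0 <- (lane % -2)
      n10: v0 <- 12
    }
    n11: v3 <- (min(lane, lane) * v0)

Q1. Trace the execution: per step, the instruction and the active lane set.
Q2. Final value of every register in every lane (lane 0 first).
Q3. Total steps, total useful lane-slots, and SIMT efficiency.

step 0: eval (v0 != 6)               1111111111111111
step 1: v3 <- (max(v3, v3) + (11 + 10)) 1111110111111111
step 2: v0 <- v3                     1111110111111111
step 3: v0 <- ((-9 + 1) * (0 % 2))   1111110111111111
step 4: v0 <- max(v3, lane)          0000001000000000
step 5: eval (lane <= 7)             1111111111111111
step 6: v0 <- 8                      1111111100000000
step 7: v0 <- lane                   1111111100000000
step 8: v0 <- (lane % -2)            0000000011111111
step 9: v0 <- 12                     0000000011111111
step 10: v3 <- (min(lane, lane) * v0) 1111111111111111

Answer: 11 steps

v3: 0,1,4,9,16,25,36,49,96,108,120,132,144,156,168,180
v0: 0,1,2,3,4,5,6,7,12,12,12,12,12,12,12,12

steps = 11; useful = 126; efficiency = 126/176 = 63/88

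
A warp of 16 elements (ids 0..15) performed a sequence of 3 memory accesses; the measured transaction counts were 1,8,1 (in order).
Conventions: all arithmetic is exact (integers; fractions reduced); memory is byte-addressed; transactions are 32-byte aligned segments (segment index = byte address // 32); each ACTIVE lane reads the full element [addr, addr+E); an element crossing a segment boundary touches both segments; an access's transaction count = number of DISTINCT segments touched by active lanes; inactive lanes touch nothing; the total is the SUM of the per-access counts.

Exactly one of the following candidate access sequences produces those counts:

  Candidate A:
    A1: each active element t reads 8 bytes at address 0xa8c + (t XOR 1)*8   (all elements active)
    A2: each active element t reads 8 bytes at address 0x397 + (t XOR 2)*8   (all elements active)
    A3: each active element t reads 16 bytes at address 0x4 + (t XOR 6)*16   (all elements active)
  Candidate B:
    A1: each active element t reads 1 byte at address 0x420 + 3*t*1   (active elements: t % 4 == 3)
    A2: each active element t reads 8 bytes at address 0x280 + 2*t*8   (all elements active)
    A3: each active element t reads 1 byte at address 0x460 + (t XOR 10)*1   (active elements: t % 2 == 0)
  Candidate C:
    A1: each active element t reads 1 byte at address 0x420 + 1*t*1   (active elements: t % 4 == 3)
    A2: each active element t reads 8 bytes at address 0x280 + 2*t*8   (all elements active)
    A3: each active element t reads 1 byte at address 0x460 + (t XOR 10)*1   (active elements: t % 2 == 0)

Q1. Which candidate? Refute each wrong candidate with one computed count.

A: A1 gives 5 transactions, not 1
B: A1 gives 2 transactions, not 1
C: all counts match (1,8,1)

Answer: C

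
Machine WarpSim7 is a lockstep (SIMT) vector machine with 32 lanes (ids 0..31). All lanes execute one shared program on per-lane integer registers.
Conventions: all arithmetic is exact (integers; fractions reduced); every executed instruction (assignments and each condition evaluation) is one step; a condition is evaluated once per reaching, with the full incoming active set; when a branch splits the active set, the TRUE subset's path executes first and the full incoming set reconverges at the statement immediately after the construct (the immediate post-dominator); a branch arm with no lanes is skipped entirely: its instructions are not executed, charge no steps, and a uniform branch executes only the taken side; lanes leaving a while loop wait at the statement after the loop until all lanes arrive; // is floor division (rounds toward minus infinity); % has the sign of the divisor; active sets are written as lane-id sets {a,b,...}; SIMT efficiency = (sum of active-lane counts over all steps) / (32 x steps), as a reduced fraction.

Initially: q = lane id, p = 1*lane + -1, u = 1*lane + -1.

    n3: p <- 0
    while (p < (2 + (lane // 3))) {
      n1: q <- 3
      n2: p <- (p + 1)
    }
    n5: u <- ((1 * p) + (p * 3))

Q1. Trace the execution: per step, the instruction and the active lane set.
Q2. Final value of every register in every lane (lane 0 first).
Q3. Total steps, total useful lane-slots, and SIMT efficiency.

step 0: p <- 0                       {0,1,2,3,4,5,6,7,8,9,10,11,12,13,14,15,16,17,18,19,20,21,22,23,24,25,26,27,28,29,30,31}
step 1: eval (p < (2 + (lane // 3))) {0,1,2,3,4,5,6,7,8,9,10,11,12,13,14,15,16,17,18,19,20,21,22,23,24,25,26,27,28,29,30,31}
step 2: q <- 3                       {0,1,2,3,4,5,6,7,8,9,10,11,12,13,14,15,16,17,18,19,20,21,22,23,24,25,26,27,28,29,30,31}
step 3: p <- (p + 1)                 {0,1,2,3,4,5,6,7,8,9,10,11,12,13,14,15,16,17,18,19,20,21,22,23,24,25,26,27,28,29,30,31}
step 4: eval (p < (2 + (lane // 3))) {0,1,2,3,4,5,6,7,8,9,10,11,12,13,14,15,16,17,18,19,20,21,22,23,24,25,26,27,28,29,30,31}
step 5: q <- 3                       {0,1,2,3,4,5,6,7,8,9,10,11,12,13,14,15,16,17,18,19,20,21,22,23,24,25,26,27,28,29,30,31}
step 6: p <- (p + 1)                 {0,1,2,3,4,5,6,7,8,9,10,11,12,13,14,15,16,17,18,19,20,21,22,23,24,25,26,27,28,29,30,31}
step 7: eval (p < (2 + (lane // 3))) {0,1,2,3,4,5,6,7,8,9,10,11,12,13,14,15,16,17,18,19,20,21,22,23,24,25,26,27,28,29,30,31}
step 8: q <- 3                       {3,4,5,6,7,8,9,10,11,12,13,14,15,16,17,18,19,20,21,22,23,24,25,26,27,28,29,30,31}
step 9: p <- (p + 1)                 {3,4,5,6,7,8,9,10,11,12,13,14,15,16,17,18,19,20,21,22,23,24,25,26,27,28,29,30,31}
step 10: eval (p < (2 + (lane // 3))) {3,4,5,6,7,8,9,10,11,12,13,14,15,16,17,18,19,20,21,22,23,24,25,26,27,28,29,30,31}
step 11: q <- 3                       {6,7,8,9,10,11,12,13,14,15,16,17,18,19,20,21,22,23,24,25,26,27,28,29,30,31}
step 12: p <- (p + 1)                 {6,7,8,9,10,11,12,13,14,15,16,17,18,19,20,21,22,23,24,25,26,27,28,29,30,31}
step 13: eval (p < (2 + (lane // 3))) {6,7,8,9,10,11,12,13,14,15,16,17,18,19,20,21,22,23,24,25,26,27,28,29,30,31}
step 14: q <- 3                       {9,10,11,12,13,14,15,16,17,18,19,20,21,22,23,24,25,26,27,28,29,30,31}
step 15: p <- (p + 1)                 {9,10,11,12,13,14,15,16,17,18,19,20,21,22,23,24,25,26,27,28,29,30,31}
step 16: eval (p < (2 + (lane // 3))) {9,10,11,12,13,14,15,16,17,18,19,20,21,22,23,24,25,26,27,28,29,30,31}
step 17: q <- 3                       {12,13,14,15,16,17,18,19,20,21,22,23,24,25,26,27,28,29,30,31}
step 18: p <- (p + 1)                 {12,13,14,15,16,17,18,19,20,21,22,23,24,25,26,27,28,29,30,31}
step 19: eval (p < (2 + (lane // 3))) {12,13,14,15,16,17,18,19,20,21,22,23,24,25,26,27,28,29,30,31}
step 20: q <- 3                       {15,16,17,18,19,20,21,22,23,24,25,26,27,28,29,30,31}
step 21: p <- (p + 1)                 {15,16,17,18,19,20,21,22,23,24,25,26,27,28,29,30,31}
step 22: eval (p < (2 + (lane // 3))) {15,16,17,18,19,20,21,22,23,24,25,26,27,28,29,30,31}
step 23: q <- 3                       {18,19,20,21,22,23,24,25,26,27,28,29,30,31}
step 24: p <- (p + 1)                 {18,19,20,21,22,23,24,25,26,27,28,29,30,31}
step 25: eval (p < (2 + (lane // 3))) {18,19,20,21,22,23,24,25,26,27,28,29,30,31}
step 26: q <- 3                       {21,22,23,24,25,26,27,28,29,30,31}
step 27: p <- (p + 1)                 {21,22,23,24,25,26,27,28,29,30,31}
step 28: eval (p < (2 + (lane // 3))) {21,22,23,24,25,26,27,28,29,30,31}
step 29: q <- 3                       {24,25,26,27,28,29,30,31}
step 30: p <- (p + 1)                 {24,25,26,27,28,29,30,31}
step 31: eval (p < (2 + (lane // 3))) {24,25,26,27,28,29,30,31}
step 32: q <- 3                       {27,28,29,30,31}
step 33: p <- (p + 1)                 {27,28,29,30,31}
step 34: eval (p < (2 + (lane // 3))) {27,28,29,30,31}
step 35: q <- 3                       {30,31}
step 36: p <- (p + 1)                 {30,31}
step 37: eval (p < (2 + (lane // 3))) {30,31}
step 38: u <- ((1 * p) + (p * 3))     {0,1,2,3,4,5,6,7,8,9,10,11,12,13,14,15,16,17,18,19,20,21,22,23,24,25,26,27,28,29,30,31}

Answer: 39 steps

q: 3,3,3,3,3,3,3,3,3,3,3,3,3,3,3,3,3,3,3,3,3,3,3,3,3,3,3,3,3,3,3,3
p: 2,2,2,3,3,3,4,4,4,5,5,5,6,6,6,7,7,7,8,8,8,9,9,9,10,10,10,11,11,11,12,12
u: 8,8,8,12,12,12,16,16,16,20,20,20,24,24,24,28,28,28,32,32,32,36,36,36,40,40,40,44,44,44,48,48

steps = 39; useful = 753; efficiency = 753/1248 = 251/416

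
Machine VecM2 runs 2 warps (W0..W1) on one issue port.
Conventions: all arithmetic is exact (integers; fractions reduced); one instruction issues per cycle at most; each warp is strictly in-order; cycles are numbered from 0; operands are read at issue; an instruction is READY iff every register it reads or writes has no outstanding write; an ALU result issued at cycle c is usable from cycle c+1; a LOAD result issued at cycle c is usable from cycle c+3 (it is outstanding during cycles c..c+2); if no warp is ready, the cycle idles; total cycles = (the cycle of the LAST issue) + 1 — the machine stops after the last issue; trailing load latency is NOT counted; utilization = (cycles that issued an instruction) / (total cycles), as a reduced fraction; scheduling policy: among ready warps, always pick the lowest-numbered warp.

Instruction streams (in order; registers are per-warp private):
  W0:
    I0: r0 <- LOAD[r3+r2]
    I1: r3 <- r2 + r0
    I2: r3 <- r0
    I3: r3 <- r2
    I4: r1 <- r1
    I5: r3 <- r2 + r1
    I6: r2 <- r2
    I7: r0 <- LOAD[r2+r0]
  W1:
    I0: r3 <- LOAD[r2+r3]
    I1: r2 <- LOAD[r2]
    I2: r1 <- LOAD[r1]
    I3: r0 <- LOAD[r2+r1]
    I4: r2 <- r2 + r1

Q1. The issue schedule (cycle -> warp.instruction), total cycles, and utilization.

cycle 0: W0.I0
cycle 1: W1.I0
cycle 2: W1.I1
cycle 3: W0.I1
cycle 4: W0.I2
cycle 5: W0.I3
cycle 6: W0.I4
cycle 7: W0.I5
cycle 8: W0.I6
cycle 9: W0.I7
cycle 10: W1.I2
cycle 11: idle
cycle 12: idle
cycle 13: W1.I3
cycle 14: W1.I4

Answer: 15 cycles, utilization 13/15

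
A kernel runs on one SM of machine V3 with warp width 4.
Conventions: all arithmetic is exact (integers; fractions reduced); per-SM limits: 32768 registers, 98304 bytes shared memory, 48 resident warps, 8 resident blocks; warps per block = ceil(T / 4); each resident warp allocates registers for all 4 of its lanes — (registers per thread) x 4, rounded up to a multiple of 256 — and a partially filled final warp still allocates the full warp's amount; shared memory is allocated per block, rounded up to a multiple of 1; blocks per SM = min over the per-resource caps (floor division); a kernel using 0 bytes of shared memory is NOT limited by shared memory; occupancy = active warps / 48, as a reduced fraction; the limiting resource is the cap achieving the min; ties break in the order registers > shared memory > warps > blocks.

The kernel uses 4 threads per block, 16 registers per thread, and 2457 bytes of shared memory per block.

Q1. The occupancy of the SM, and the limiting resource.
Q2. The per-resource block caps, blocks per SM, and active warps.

Answer: occupancy 1/6, limited by blocks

registers: 128 blocks
shared memory: 40 blocks
warps: 48 blocks
blocks: 8 blocks

Answer: 8 blocks, 8 active warps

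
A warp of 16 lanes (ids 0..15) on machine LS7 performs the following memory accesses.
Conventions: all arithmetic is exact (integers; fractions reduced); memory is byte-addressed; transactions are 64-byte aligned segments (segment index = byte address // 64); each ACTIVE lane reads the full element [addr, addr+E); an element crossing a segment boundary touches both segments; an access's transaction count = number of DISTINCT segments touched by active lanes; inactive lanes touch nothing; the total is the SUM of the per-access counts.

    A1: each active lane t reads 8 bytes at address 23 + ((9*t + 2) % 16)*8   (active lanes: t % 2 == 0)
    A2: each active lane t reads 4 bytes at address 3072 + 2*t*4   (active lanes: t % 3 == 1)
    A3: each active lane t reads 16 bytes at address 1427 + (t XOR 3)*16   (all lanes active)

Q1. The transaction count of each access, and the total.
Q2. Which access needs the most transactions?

A1: 3 transactions
A2: 2 transactions
A3: 5 transactions

Answer: 3,2,5; total 10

Answer: A3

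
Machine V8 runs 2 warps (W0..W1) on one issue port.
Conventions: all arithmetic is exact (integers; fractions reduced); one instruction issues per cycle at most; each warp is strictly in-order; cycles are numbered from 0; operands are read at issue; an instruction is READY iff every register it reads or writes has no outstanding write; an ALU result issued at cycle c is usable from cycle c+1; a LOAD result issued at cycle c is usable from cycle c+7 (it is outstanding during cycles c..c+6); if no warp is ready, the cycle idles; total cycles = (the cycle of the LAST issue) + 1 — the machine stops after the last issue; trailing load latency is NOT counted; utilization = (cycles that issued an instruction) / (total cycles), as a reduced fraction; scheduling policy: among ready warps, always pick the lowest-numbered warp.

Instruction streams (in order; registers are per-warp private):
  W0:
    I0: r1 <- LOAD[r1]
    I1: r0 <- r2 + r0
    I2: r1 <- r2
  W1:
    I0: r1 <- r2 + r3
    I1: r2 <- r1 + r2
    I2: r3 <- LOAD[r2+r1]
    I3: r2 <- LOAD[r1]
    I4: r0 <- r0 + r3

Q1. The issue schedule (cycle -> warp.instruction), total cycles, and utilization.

cycle 0: W0.I0
cycle 1: W0.I1
cycle 2: W1.I0
cycle 3: W1.I1
cycle 4: W1.I2
cycle 5: W1.I3
cycle 6: idle
cycle 7: W0.I2
cycle 8: idle
cycle 9: idle
cycle 10: idle
cycle 11: W1.I4

Answer: 12 cycles, utilization 2/3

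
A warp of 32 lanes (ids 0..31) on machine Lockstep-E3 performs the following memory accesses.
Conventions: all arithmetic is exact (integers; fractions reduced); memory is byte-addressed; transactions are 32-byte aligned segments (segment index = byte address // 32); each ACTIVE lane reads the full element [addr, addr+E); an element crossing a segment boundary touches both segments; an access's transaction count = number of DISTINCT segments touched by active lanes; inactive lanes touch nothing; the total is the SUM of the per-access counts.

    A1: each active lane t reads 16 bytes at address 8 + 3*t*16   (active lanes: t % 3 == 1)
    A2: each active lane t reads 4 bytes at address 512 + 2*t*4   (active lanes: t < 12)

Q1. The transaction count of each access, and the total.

A1: 17 transactions
A2: 3 transactions

Answer: 17,3; total 20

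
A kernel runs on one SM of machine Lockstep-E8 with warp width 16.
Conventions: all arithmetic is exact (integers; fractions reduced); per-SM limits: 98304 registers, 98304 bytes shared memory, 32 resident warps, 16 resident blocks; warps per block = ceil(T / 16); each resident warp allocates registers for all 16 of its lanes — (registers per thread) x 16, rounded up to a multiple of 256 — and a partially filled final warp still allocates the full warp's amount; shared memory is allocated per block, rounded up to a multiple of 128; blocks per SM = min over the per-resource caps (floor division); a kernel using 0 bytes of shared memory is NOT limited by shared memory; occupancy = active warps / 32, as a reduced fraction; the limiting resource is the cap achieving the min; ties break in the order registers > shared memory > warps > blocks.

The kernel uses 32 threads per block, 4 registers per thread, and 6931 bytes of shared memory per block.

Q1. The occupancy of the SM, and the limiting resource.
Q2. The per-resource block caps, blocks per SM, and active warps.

Answer: occupancy 13/16, limited by shared memory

registers: 192 blocks
shared memory: 13 blocks
warps: 16 blocks
blocks: 16 blocks

Answer: 13 blocks, 26 active warps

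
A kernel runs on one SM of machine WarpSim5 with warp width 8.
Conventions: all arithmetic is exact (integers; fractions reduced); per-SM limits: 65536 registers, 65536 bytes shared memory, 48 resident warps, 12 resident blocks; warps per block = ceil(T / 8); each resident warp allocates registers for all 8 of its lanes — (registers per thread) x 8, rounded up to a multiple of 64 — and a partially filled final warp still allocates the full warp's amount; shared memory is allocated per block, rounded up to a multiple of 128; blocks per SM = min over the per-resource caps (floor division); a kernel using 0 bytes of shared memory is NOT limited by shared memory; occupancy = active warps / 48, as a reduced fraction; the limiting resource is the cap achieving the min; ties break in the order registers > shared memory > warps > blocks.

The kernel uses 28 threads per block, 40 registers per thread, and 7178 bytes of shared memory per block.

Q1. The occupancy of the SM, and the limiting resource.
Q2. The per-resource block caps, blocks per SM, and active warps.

Answer: occupancy 2/3, limited by shared memory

registers: 51 blocks
shared memory: 8 blocks
warps: 12 blocks
blocks: 12 blocks

Answer: 8 blocks, 32 active warps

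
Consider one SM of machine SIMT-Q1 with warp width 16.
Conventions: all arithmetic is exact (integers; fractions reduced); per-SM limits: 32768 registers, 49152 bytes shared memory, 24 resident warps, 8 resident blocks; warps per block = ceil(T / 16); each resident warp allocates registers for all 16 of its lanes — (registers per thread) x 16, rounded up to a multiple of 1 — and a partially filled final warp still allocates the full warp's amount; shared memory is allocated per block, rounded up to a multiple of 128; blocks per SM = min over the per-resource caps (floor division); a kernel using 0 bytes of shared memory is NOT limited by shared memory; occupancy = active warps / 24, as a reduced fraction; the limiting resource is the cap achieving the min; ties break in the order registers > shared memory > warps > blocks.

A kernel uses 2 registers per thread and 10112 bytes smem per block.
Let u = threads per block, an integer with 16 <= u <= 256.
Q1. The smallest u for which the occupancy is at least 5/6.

Answer: u = 65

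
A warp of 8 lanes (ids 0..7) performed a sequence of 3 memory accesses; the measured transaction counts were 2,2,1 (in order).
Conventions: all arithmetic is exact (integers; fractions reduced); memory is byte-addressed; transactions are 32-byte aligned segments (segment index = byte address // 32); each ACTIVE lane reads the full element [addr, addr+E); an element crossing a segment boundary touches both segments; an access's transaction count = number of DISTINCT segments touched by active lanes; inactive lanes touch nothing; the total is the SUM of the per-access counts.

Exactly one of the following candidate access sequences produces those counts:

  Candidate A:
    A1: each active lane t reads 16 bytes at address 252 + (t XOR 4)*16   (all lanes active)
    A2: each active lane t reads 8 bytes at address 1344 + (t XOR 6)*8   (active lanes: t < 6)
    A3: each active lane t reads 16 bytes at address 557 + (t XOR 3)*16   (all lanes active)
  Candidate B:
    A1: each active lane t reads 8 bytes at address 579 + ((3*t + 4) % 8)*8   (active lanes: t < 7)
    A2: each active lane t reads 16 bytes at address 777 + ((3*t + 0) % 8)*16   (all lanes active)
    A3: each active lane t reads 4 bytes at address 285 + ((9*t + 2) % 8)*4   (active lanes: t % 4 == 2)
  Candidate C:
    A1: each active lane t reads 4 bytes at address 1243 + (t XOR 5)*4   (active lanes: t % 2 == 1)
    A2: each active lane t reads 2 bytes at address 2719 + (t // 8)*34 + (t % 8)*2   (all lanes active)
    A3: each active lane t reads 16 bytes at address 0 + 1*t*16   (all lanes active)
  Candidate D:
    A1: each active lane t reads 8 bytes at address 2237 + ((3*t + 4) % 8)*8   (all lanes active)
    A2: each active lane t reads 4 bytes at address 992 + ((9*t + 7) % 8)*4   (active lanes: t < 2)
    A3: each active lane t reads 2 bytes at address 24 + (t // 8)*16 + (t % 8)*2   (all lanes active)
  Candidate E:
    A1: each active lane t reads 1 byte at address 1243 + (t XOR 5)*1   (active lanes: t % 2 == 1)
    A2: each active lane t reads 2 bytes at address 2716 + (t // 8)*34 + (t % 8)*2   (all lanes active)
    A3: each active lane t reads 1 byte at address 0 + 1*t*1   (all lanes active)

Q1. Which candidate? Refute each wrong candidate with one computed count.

A: A1 gives 5 transactions, not 2
B: A1 gives 3 transactions, not 2
C: A3 gives 4 transactions, not 1
D: A1 gives 3 transactions, not 2
E: all counts match (2,2,1)

Answer: E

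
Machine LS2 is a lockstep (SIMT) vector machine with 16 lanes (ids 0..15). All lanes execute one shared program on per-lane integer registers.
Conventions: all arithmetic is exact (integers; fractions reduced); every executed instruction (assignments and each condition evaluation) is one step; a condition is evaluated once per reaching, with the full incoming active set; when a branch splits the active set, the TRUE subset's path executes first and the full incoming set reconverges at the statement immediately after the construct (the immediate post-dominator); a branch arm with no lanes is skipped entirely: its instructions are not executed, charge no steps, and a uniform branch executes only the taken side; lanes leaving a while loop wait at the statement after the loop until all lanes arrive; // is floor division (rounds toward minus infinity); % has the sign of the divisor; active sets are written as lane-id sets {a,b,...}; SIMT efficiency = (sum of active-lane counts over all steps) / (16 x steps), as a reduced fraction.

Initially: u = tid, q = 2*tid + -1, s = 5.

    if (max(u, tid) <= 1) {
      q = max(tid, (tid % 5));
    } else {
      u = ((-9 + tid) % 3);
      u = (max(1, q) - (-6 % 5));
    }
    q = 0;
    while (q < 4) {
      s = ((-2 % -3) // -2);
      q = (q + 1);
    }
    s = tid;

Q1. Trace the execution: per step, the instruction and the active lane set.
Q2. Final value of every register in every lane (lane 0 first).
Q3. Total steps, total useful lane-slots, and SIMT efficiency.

step 0: eval (max(u, tid) <= 1)      {0,1,2,3,4,5,6,7,8,9,10,11,12,13,14,15}
step 1: q <- max(tid, (tid % 5))     {0,1}
step 2: u <- ((-9 + tid) % 3)        {2,3,4,5,6,7,8,9,10,11,12,13,14,15}
step 3: u <- (max(1, q) - (-6 % 5))  {2,3,4,5,6,7,8,9,10,11,12,13,14,15}
step 4: q <- 0                       {0,1,2,3,4,5,6,7,8,9,10,11,12,13,14,15}
step 5: eval (q < 4)                 {0,1,2,3,4,5,6,7,8,9,10,11,12,13,14,15}
step 6: s <- ((-2 % -3) // -2)       {0,1,2,3,4,5,6,7,8,9,10,11,12,13,14,15}
step 7: q <- (q + 1)                 {0,1,2,3,4,5,6,7,8,9,10,11,12,13,14,15}
step 8: eval (q < 4)                 {0,1,2,3,4,5,6,7,8,9,10,11,12,13,14,15}
step 9: s <- ((-2 % -3) // -2)       {0,1,2,3,4,5,6,7,8,9,10,11,12,13,14,15}
step 10: q <- (q + 1)                 {0,1,2,3,4,5,6,7,8,9,10,11,12,13,14,15}
step 11: eval (q < 4)                 {0,1,2,3,4,5,6,7,8,9,10,11,12,13,14,15}
step 12: s <- ((-2 % -3) // -2)       {0,1,2,3,4,5,6,7,8,9,10,11,12,13,14,15}
step 13: q <- (q + 1)                 {0,1,2,3,4,5,6,7,8,9,10,11,12,13,14,15}
step 14: eval (q < 4)                 {0,1,2,3,4,5,6,7,8,9,10,11,12,13,14,15}
step 15: s <- ((-2 % -3) // -2)       {0,1,2,3,4,5,6,7,8,9,10,11,12,13,14,15}
step 16: q <- (q + 1)                 {0,1,2,3,4,5,6,7,8,9,10,11,12,13,14,15}
step 17: eval (q < 4)                 {0,1,2,3,4,5,6,7,8,9,10,11,12,13,14,15}
step 18: s <- tid                     {0,1,2,3,4,5,6,7,8,9,10,11,12,13,14,15}

Answer: 19 steps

u: 0,1,-1,1,3,5,7,9,11,13,15,17,19,21,23,25
q: 4,4,4,4,4,4,4,4,4,4,4,4,4,4,4,4
s: 0,1,2,3,4,5,6,7,8,9,10,11,12,13,14,15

steps = 19; useful = 286; efficiency = 286/304 = 143/152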